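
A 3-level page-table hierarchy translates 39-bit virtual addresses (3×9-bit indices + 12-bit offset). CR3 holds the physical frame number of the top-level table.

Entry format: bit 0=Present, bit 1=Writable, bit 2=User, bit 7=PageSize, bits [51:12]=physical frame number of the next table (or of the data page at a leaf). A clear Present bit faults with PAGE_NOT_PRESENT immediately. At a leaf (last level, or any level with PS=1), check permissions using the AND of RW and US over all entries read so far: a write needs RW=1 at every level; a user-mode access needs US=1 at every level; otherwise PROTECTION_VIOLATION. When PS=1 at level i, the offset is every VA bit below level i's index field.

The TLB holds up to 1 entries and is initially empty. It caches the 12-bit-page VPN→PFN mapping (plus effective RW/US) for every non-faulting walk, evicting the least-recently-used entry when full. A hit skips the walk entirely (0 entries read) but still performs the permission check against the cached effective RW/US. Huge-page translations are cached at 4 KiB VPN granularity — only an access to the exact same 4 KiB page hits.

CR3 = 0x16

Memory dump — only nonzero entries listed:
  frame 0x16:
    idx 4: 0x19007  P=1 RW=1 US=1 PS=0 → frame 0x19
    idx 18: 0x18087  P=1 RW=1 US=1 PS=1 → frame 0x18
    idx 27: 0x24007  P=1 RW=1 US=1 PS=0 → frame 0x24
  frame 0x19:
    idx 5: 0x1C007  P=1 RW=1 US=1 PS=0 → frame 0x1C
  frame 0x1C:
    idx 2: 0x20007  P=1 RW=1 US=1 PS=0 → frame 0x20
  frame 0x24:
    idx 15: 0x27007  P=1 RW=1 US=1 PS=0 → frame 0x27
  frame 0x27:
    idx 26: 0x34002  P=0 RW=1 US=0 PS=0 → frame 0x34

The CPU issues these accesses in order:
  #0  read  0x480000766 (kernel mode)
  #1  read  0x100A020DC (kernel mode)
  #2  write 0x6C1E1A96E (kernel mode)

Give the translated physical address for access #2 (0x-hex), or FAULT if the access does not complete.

Walk each access:
#0 VA=0x480000766 (r,kernel):
  lvl0: tbl 0x16, slot 18 ⇒ 0x18087 (P1/RW1/US1/PS1)
  → PA=0x18766 (huge @L0)  (1 entries read)
#1 VA=0x100A020DC (r,kernel):
  lvl0: tbl 0x16, slot 4 ⇒ 0x19007 (P1/RW1/US1/PS0)
  lvl1: tbl 0x19, slot 5 ⇒ 0x1C007 (P1/RW1/US1/PS0)
  lvl2: tbl 0x1C, slot 2 ⇒ 0x20007 (P1/RW1/US1/PS0)
  → PA=0x200DC  (3 entries read)
#2 VA=0x6C1E1A96E (w,kernel):
  lvl0: tbl 0x16, slot 27 ⇒ 0x24007 (P1/RW1/US1/PS0)
  lvl1: tbl 0x24, slot 15 ⇒ 0x27007 (P1/RW1/US1/PS0)
  lvl2: tbl 0x27, slot 26 ⇒ 0x34002 (P0/RW1/US0/PS0)
  → PAGE_NOT_PRESENT  (3 entries read)

Access #2 PA: FAULT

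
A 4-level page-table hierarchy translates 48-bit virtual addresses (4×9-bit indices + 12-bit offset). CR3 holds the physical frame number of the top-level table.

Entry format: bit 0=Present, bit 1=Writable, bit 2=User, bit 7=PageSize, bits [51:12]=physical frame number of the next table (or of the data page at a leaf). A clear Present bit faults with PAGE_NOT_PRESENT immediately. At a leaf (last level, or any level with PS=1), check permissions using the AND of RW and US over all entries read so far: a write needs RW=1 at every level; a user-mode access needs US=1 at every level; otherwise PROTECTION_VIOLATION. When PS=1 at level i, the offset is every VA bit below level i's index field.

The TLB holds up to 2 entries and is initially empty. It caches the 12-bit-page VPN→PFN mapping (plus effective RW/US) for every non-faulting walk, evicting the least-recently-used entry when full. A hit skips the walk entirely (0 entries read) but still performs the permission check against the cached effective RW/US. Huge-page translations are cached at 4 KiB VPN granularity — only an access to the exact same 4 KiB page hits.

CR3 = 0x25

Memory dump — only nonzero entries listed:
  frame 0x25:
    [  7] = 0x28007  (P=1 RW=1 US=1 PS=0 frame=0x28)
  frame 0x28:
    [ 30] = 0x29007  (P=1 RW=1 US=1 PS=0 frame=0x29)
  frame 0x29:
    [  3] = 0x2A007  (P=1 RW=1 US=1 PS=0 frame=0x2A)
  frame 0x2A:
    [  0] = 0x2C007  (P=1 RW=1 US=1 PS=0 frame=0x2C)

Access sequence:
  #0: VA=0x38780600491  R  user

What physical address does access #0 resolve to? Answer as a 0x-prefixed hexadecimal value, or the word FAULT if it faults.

Per-access translation:
#0 VA=0x38780600491 (r,user):
  L0: frame=0x25 idx=7 entry=0x28007 [P=1 RW=1 US=1 PS=0]
  L1: frame=0x28 idx=30 entry=0x29007 [P=1 RW=1 US=1 PS=0]
  L2: frame=0x29 idx=3 entry=0x2A007 [P=1 RW=1 US=1 PS=0]
  L3: frame=0x2A idx=0 entry=0x2C007 [P=1 RW=1 US=1 PS=0]
  → PA=0x2C491  (4 entries read)

Access #0 PA: 0x2C491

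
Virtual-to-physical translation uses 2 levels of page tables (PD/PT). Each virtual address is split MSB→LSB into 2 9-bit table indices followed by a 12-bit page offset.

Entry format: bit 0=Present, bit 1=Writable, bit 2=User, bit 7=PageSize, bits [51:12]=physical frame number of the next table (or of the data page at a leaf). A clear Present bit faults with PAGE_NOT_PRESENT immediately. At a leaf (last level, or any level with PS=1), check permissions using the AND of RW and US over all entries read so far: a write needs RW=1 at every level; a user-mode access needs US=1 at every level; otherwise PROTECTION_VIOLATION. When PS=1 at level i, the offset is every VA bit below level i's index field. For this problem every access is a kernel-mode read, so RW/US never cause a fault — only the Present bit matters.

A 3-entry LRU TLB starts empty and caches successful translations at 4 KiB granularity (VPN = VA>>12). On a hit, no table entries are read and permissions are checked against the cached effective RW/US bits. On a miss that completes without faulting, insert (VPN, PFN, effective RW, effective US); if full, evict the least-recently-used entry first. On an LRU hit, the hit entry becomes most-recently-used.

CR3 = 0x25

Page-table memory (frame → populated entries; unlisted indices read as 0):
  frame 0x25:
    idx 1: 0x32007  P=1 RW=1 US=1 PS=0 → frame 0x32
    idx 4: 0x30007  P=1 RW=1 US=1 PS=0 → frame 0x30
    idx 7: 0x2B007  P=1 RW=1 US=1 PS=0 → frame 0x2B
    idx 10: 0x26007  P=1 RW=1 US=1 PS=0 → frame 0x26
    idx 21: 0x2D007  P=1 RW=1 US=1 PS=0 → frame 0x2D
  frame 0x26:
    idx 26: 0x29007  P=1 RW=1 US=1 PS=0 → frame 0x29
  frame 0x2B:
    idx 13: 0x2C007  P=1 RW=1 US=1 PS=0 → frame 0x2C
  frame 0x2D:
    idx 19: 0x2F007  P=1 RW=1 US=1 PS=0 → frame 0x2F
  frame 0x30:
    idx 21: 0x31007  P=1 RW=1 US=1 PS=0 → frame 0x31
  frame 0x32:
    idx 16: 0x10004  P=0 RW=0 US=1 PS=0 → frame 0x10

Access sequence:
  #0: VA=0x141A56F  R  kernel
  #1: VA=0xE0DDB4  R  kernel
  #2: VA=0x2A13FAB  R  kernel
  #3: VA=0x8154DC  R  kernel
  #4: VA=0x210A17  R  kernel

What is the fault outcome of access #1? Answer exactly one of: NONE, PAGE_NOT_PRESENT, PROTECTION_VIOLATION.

Walk each access:
#0 VA=0x141A56F (r,kernel):
  [0] read 0x25 idx=10: raw=0x26007 flags P=1 W=1 U=1 S=0
  [1] read 0x26 idx=26: raw=0x29007 flags P=1 W=1 U=1 S=0
  ⇒ phys 0x2956F  [2 reads]
#1 VA=0xE0DDB4 (r,kernel):
  [0] read 0x25 idx=7: raw=0x2B007 flags P=1 W=1 U=1 S=0
  [1] read 0x2B idx=13: raw=0x2C007 flags P=1 W=1 U=1 S=0
  ⇒ phys 0x2CDB4  [2 reads]
#2 VA=0x2A13FAB (r,kernel):
  [0] read 0x25 idx=21: raw=0x2D007 flags P=1 W=1 U=1 S=0
  [1] read 0x2D idx=19: raw=0x2F007 flags P=1 W=1 U=1 S=0
  ⇒ phys 0x2FFAB  [2 reads]
#3 VA=0x8154DC (r,kernel):
  [0] read 0x25 idx=4: raw=0x30007 flags P=1 W=1 U=1 S=0
  [1] read 0x30 idx=21: raw=0x31007 flags P=1 W=1 U=1 S=0
  ⇒ phys 0x314DC  [2 reads]
#4 VA=0x210A17 (r,kernel):
  [0] read 0x25 idx=1: raw=0x32007 flags P=1 W=1 U=1 S=0
  [1] read 0x32 idx=16: raw=0x10004 flags P=0 W=0 U=1 S=0
  ⇒ fault: PAGE_NOT_PRESENT  — 2 lookups

Access #1 fault: NONE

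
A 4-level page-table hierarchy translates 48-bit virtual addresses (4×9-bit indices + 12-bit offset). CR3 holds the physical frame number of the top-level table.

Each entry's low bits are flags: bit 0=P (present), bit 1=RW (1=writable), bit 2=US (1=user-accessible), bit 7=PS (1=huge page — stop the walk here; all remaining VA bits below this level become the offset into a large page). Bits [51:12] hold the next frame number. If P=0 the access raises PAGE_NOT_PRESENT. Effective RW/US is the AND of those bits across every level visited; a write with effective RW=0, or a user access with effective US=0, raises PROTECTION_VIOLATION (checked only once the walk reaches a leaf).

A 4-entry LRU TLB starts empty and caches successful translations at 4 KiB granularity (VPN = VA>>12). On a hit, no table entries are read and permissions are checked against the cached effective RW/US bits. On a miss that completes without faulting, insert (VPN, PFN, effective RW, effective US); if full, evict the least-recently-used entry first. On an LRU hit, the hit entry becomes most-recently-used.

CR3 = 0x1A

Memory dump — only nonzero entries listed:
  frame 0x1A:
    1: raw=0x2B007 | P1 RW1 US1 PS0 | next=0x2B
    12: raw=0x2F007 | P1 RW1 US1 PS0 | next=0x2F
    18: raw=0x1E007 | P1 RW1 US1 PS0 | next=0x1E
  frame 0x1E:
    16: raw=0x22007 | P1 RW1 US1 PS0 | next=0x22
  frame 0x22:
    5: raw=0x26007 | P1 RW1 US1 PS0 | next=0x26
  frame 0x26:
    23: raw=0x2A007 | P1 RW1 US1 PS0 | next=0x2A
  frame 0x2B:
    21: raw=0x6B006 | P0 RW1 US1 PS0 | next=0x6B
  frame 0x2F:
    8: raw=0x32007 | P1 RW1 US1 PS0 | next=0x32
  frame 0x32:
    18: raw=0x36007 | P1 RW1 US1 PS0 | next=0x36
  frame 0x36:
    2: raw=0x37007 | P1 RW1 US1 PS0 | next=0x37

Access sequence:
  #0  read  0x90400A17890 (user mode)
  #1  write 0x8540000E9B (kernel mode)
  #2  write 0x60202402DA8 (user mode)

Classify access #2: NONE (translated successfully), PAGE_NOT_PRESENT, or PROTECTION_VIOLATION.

Per-access translation:
#0 VA=0x90400A17890 (r,user):
  lvl0: tbl 0x1A, slot 18 ⇒ 0x1E007 (P1/RW1/US1/PS0)
  lvl1: tbl 0x1E, slot 16 ⇒ 0x22007 (P1/RW1/US1/PS0)
  lvl2: tbl 0x22, slot 5 ⇒ 0x26007 (P1/RW1/US1/PS0)
  lvl3: tbl 0x26, slot 23 ⇒ 0x2A007 (P1/RW1/US1/PS0)
  ✓ 0x2A890  — 4 lookups
#1 VA=0x8540000E9B (w,kernel):
  lvl0: tbl 0x1A, slot 1 ⇒ 0x2B007 (P1/RW1/US1/PS0)
  lvl1: tbl 0x2B, slot 21 ⇒ 0x6B006 (P0/RW1/US1/PS0)
  → PAGE_NOT_PRESENT  (2 entries read)
#2 VA=0x60202402DA8 (w,user):
  lvl0: tbl 0x1A, slot 12 ⇒ 0x2F007 (P1/RW1/US1/PS0)
  lvl1: tbl 0x2F, slot 8 ⇒ 0x32007 (P1/RW1/US1/PS0)
  lvl2: tbl 0x32, slot 18 ⇒ 0x36007 (P1/RW1/US1/PS0)
  lvl3: tbl 0x36, slot 2 ⇒ 0x37007 (P1/RW1/US1/PS0)
  ✓ 0x37DA8  — 4 lookups

Access #2 fault: NONE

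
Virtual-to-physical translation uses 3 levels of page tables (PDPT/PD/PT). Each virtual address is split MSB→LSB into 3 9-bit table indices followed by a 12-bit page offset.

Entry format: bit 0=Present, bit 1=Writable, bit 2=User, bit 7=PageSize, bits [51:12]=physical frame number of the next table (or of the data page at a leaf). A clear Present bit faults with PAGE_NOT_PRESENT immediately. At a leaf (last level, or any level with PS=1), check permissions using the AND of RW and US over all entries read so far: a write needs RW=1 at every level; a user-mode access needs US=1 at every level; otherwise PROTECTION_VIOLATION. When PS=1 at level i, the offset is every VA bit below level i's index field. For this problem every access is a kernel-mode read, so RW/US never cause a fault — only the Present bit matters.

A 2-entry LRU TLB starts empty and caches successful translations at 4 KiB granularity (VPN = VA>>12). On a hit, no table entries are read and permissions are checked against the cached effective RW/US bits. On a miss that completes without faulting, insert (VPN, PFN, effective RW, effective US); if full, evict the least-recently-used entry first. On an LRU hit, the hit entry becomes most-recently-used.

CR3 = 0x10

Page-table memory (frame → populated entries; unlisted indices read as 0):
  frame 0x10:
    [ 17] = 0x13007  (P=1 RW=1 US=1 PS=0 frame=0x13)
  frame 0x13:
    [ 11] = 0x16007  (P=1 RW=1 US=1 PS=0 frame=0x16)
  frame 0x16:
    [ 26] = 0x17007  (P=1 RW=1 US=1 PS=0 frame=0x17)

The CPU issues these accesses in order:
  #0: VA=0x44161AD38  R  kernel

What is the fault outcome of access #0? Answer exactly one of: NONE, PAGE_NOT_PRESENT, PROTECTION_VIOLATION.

Per-access translation:
#0 VA=0x44161AD38 (r,kernel):
  L0: frame=0x10 idx=17 entry=0x13007 [P=1 RW=1 US=1 PS=0]
  L1: frame=0x13 idx=11 entry=0x16007 [P=1 RW=1 US=1 PS=0]
  L2: frame=0x16 idx=26 entry=0x17007 [P=1 RW=1 US=1 PS=0]
  ✓ 0x17D38  — 3 lookups

Access #0 fault: NONE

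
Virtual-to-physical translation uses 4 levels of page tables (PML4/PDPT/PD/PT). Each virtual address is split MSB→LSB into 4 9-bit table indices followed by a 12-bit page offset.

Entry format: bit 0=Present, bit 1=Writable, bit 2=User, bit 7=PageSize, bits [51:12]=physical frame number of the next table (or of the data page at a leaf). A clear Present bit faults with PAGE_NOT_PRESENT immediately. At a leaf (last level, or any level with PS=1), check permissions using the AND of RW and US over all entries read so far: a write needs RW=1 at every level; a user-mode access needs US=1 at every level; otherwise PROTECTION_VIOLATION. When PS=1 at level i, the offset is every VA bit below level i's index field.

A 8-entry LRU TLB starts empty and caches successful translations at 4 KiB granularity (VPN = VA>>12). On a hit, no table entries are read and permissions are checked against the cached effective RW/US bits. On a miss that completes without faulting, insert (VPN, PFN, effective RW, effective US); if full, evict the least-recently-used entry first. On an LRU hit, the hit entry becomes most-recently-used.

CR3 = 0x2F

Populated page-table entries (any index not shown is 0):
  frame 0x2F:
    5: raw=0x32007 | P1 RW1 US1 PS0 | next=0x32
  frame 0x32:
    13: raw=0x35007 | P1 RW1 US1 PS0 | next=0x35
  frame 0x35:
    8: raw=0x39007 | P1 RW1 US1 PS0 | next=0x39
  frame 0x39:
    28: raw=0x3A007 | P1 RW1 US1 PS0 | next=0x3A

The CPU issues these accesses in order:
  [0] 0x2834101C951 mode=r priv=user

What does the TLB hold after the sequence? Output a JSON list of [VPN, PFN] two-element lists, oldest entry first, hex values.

Trace:
#0 VA=0x2834101C951 (r,user):
  [0] read 0x2F idx=5: raw=0x32007 flags P=1 W=1 U=1 S=0
  [1] read 0x32 idx=13: raw=0x35007 flags P=1 W=1 U=1 S=0
  [2] read 0x35 idx=8: raw=0x39007 flags P=1 W=1 U=1 S=0
  [3] read 0x39 idx=28: raw=0x3A007 flags P=1 W=1 U=1 S=0
  ⇒ phys 0x3A951  [4 reads]

TLB: [["0x2834101C", "0x3A"]]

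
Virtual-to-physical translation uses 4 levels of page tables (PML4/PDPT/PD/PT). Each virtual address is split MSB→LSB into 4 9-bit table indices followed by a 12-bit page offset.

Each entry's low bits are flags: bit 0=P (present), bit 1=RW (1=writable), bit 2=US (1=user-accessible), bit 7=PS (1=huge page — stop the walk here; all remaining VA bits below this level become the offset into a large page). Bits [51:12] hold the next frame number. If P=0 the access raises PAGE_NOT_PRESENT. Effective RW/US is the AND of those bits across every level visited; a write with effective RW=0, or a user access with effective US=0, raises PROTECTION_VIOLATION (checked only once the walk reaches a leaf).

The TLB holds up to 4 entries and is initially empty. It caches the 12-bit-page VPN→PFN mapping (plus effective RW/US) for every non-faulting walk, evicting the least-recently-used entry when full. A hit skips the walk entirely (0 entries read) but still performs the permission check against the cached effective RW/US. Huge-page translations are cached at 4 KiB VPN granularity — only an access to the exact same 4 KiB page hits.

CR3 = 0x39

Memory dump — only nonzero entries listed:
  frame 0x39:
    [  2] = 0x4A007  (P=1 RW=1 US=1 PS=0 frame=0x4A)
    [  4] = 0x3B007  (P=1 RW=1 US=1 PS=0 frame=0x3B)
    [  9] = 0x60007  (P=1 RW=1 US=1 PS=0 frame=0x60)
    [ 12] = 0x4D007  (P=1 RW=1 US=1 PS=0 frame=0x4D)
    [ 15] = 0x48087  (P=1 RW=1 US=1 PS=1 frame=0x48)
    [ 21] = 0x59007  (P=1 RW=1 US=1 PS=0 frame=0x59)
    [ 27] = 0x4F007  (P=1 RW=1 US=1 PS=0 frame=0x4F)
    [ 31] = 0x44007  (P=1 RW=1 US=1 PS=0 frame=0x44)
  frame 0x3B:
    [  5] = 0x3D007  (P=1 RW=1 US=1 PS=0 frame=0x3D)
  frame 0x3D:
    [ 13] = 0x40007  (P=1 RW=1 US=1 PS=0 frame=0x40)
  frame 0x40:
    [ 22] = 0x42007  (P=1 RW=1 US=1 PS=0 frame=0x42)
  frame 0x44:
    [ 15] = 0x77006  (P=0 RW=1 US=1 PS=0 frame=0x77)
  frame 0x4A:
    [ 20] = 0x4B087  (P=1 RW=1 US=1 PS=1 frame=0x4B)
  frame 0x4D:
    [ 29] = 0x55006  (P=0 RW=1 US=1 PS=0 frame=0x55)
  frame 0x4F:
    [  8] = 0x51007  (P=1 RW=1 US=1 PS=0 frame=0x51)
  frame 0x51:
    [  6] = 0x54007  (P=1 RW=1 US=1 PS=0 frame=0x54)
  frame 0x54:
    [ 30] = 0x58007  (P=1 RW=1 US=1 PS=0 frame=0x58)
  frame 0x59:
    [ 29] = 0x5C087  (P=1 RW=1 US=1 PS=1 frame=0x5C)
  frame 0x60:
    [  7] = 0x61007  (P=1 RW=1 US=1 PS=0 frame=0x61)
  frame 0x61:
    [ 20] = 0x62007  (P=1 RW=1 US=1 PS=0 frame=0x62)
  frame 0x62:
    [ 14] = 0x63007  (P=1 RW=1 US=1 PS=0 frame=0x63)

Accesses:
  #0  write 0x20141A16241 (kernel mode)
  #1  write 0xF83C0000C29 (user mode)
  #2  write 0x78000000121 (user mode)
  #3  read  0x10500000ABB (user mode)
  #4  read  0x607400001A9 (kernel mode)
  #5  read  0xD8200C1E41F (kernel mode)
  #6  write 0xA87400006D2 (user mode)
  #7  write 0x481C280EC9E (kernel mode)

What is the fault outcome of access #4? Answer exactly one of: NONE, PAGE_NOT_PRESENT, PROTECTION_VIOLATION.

Per-access translation:
#0 VA=0x20141A16241 (w,kernel):
  L0: frame=0x39 idx=4 entry=0x3B007 [P=1 RW=1 US=1 PS=0]
  L1: frame=0x3B idx=5 entry=0x3D007 [P=1 RW=1 US=1 PS=0]
  L2: frame=0x3D idx=13 entry=0x40007 [P=1 RW=1 US=1 PS=0]
  L3: frame=0x40 idx=22 entry=0x42007 [P=1 RW=1 US=1 PS=0]
  ✓ 0x42241  — 4 lookups
#1 VA=0xF83C0000C29 (w,user):
  L0: frame=0x39 idx=31 entry=0x44007 [P=1 RW=1 US=1 PS=0]
  L1: frame=0x44 idx=15 entry=0x77006 [P=0 RW=1 US=1 PS=0]
  ✗ PAGE_NOT_PRESENT  [2 reads]
#2 VA=0x78000000121 (w,user):
  L0: frame=0x39 idx=15 entry=0x48087 [P=1 RW=1 US=1 PS=1]
  ✓ 0x48121 (huge @L0)  — 1 lookups
#3 VA=0x10500000ABB (r,user):
  L0: frame=0x39 idx=2 entry=0x4A007 [P=1 RW=1 US=1 PS=0]
  L1: frame=0x4A idx=20 entry=0x4B087 [P=1 RW=1 US=1 PS=1]
  ✓ 0x4BABB (huge @L1)  — 2 lookups
#4 VA=0x607400001A9 (r,kernel):
  L0: frame=0x39 idx=12 entry=0x4D007 [P=1 RW=1 US=1 PS=0]
  L1: frame=0x4D idx=29 entry=0x55006 [P=0 RW=1 US=1 PS=0]
  ✗ PAGE_NOT_PRESENT  [2 reads]
#5 VA=0xD8200C1E41F (r,kernel):
  L0: frame=0x39 idx=27 entry=0x4F007 [P=1 RW=1 US=1 PS=0]
  L1: frame=0x4F idx=8 entry=0x51007 [P=1 RW=1 US=1 PS=0]
  L2: frame=0x51 idx=6 entry=0x54007 [P=1 RW=1 US=1 PS=0]
  L3: frame=0x54 idx=30 entry=0x58007 [P=1 RW=1 US=1 PS=0]
  ✓ 0x5841F  — 4 lookups
#6 VA=0xA87400006D2 (w,user):
  L0: frame=0x39 idx=21 entry=0x59007 [P=1 RW=1 US=1 PS=0]
  L1: frame=0x59 idx=29 entry=0x5C087 [P=1 RW=1 US=1 PS=1]
  ✓ 0x5C6D2 (huge @L1)  — 2 lookups
#7 VA=0x481C280EC9E (w,kernel):
  L0: frame=0x39 idx=9 entry=0x60007 [P=1 RW=1 US=1 PS=0]
  L1: frame=0x60 idx=7 entry=0x61007 [P=1 RW=1 US=1 PS=0]
  L2: frame=0x61 idx=20 entry=0x62007 [P=1 RW=1 US=1 PS=0]
  L3: frame=0x62 idx=14 entry=0x63007 [P=1 RW=1 US=1 PS=0]
  ✓ 0x63C9E  — 4 lookups

Access #4 fault: PAGE_NOT_PRESENT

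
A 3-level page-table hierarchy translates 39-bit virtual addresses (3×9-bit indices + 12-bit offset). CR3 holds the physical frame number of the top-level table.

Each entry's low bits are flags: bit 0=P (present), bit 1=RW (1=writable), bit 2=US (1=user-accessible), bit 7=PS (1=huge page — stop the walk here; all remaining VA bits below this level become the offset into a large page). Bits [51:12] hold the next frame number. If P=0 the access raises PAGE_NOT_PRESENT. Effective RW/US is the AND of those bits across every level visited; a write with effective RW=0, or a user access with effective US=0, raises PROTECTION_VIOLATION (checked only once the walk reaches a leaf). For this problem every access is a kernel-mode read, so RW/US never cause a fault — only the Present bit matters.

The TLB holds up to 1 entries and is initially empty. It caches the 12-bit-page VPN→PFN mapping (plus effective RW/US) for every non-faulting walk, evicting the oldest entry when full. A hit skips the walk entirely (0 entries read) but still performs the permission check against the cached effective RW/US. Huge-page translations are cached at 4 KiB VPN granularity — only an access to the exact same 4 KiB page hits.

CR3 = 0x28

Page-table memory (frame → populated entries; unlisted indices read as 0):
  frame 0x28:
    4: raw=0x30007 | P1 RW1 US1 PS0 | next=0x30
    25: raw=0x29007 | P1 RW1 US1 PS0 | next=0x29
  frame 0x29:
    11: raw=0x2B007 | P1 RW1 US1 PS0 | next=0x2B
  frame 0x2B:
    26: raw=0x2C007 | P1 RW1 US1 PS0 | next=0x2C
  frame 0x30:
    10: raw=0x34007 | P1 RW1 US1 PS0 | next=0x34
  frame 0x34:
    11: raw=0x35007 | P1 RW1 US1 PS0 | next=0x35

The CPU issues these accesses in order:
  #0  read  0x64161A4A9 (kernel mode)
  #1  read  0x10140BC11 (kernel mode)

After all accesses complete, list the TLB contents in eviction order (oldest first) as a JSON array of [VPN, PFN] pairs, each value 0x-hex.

Trace:
#0 VA=0x64161A4A9 (r,kernel):
  L0: frame=0x28 idx=25 entry=0x29007 [P=1 RW=1 US=1 PS=0]
  L1: frame=0x29 idx=11 entry=0x2B007 [P=1 RW=1 US=1 PS=0]
  L2: frame=0x2B idx=26 entry=0x2C007 [P=1 RW=1 US=1 PS=0]
  → PA=0x2C4A9  (3 entries read)
#1 VA=0x10140BC11 (r,kernel):
  L0: frame=0x28 idx=4 entry=0x30007 [P=1 RW=1 US=1 PS=0]
  L1: frame=0x30 idx=10 entry=0x34007 [P=1 RW=1 US=1 PS=0]
  L2: frame=0x34 idx=11 entry=0x35007 [P=1 RW=1 US=1 PS=0]
  → PA=0x35C11  (3 entries read)

TLB: [["0x10140B", "0x35"]]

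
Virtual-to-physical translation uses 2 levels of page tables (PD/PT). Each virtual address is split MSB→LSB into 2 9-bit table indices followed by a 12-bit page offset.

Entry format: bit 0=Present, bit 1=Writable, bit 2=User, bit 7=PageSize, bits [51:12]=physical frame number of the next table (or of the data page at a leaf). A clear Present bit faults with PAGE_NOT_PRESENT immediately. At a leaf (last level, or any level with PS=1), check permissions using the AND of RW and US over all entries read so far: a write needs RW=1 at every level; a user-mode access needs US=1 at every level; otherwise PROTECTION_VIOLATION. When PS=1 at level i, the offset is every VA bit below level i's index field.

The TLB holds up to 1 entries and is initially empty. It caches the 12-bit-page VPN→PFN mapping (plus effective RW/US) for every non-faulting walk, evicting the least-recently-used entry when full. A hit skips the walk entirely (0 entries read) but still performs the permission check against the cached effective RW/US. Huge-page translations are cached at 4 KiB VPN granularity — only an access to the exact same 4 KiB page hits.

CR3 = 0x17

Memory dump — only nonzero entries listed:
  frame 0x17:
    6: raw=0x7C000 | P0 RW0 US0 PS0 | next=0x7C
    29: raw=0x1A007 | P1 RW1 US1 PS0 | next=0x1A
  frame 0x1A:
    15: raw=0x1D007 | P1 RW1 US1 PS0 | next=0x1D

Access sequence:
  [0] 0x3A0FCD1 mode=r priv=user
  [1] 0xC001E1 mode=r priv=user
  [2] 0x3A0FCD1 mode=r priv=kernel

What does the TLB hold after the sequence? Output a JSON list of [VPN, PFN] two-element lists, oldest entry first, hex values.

Walk each access:
#0 VA=0x3A0FCD1 (r,user):
  lvl0: tbl 0x17, slot 29 ⇒ 0x1A007 (P1/RW1/US1/PS0)
  lvl1: tbl 0x1A, slot 15 ⇒ 0x1D007 (P1/RW1/US1/PS0)
  → PA=0x1DCD1  (2 entries read)
#1 VA=0xC001E1 (r,user):
  lvl0: tbl 0x17, slot 6 ⇒ 0x7C000 (P0/RW0/US0/PS0)
  ✗ PAGE_NOT_PRESENT  [1 reads]
#2 VA=0x3A0FCD1 (r,kernel):
  TLB hit vpn=0x3A0F → PA=0x1DCD1

TLB: [["0x3A0F", "0x1D"]]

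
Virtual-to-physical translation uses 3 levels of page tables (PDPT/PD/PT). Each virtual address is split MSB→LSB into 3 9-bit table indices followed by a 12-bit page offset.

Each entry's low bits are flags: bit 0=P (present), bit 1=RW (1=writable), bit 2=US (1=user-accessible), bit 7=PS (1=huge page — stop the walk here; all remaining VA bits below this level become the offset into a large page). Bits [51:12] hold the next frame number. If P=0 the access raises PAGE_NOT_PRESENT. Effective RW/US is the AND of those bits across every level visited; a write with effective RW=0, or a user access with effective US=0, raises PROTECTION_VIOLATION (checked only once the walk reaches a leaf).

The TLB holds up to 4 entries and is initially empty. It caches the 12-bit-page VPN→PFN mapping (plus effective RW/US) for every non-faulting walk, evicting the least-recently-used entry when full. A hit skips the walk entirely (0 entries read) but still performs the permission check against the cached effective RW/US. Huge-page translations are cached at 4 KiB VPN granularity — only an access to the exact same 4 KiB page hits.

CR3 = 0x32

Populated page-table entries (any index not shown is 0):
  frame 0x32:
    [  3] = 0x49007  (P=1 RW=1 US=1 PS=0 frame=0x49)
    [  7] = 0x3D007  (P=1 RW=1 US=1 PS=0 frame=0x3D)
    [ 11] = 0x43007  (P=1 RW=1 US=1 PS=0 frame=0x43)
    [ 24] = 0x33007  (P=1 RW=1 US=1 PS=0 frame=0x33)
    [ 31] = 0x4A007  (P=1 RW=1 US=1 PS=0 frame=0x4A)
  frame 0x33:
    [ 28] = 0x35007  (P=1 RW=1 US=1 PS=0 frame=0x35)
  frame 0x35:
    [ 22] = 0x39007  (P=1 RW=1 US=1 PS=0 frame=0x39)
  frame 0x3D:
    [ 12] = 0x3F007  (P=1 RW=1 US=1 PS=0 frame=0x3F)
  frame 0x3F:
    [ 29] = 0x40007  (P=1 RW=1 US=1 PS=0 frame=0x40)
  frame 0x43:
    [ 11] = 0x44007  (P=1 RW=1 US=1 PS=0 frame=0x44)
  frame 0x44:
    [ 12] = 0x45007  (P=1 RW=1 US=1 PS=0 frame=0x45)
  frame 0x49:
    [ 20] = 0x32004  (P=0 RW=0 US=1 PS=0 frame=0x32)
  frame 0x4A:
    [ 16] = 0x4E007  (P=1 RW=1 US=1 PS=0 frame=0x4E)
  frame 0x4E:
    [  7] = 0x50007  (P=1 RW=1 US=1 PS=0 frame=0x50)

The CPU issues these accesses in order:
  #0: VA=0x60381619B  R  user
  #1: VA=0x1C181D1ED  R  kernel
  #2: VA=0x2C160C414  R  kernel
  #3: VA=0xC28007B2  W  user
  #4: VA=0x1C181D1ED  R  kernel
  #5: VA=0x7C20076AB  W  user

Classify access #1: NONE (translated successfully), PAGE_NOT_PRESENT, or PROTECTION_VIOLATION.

Trace:
#0 VA=0x60381619B (r,user):
  lvl0: tbl 0x32, slot 24 ⇒ 0x33007 (P1/RW1/US1/PS0)
  lvl1: tbl 0x33, slot 28 ⇒ 0x35007 (P1/RW1/US1/PS0)
  lvl2: tbl 0x35, slot 22 ⇒ 0x39007 (P1/RW1/US1/PS0)
  → PA=0x3919B  (3 entries read)
#1 VA=0x1C181D1ED (r,kernel):
  lvl0: tbl 0x32, slot 7 ⇒ 0x3D007 (P1/RW1/US1/PS0)
  lvl1: tbl 0x3D, slot 12 ⇒ 0x3F007 (P1/RW1/US1/PS0)
  lvl2: tbl 0x3F, slot 29 ⇒ 0x40007 (P1/RW1/US1/PS0)
  → PA=0x401ED  (3 entries read)
#2 VA=0x2C160C414 (r,kernel):
  lvl0: tbl 0x32, slot 11 ⇒ 0x43007 (P1/RW1/US1/PS0)
  lvl1: tbl 0x43, slot 11 ⇒ 0x44007 (P1/RW1/US1/PS0)
  lvl2: tbl 0x44, slot 12 ⇒ 0x45007 (P1/RW1/US1/PS0)
  → PA=0x45414  (3 entries read)
#3 VA=0xC28007B2 (w,user):
  lvl0: tbl 0x32, slot 3 ⇒ 0x49007 (P1/RW1/US1/PS0)
  lvl1: tbl 0x49, slot 20 ⇒ 0x32004 (P0/RW0/US1/PS0)
  ⇒ fault: PAGE_NOT_PRESENT  — 2 lookups
#4 VA=0x1C181D1ED (r,kernel):
  TLB hit vpn=0x1C181D → PA=0x401ED
#5 VA=0x7C20076AB (w,user):
  lvl0: tbl 0x32, slot 31 ⇒ 0x4A007 (P1/RW1/US1/PS0)
  lvl1: tbl 0x4A, slot 16 ⇒ 0x4E007 (P1/RW1/US1/PS0)
  lvl2: tbl 0x4E, slot 7 ⇒ 0x50007 (P1/RW1/US1/PS0)
  → PA=0x506AB  (3 entries read)

Access #1 fault: NONE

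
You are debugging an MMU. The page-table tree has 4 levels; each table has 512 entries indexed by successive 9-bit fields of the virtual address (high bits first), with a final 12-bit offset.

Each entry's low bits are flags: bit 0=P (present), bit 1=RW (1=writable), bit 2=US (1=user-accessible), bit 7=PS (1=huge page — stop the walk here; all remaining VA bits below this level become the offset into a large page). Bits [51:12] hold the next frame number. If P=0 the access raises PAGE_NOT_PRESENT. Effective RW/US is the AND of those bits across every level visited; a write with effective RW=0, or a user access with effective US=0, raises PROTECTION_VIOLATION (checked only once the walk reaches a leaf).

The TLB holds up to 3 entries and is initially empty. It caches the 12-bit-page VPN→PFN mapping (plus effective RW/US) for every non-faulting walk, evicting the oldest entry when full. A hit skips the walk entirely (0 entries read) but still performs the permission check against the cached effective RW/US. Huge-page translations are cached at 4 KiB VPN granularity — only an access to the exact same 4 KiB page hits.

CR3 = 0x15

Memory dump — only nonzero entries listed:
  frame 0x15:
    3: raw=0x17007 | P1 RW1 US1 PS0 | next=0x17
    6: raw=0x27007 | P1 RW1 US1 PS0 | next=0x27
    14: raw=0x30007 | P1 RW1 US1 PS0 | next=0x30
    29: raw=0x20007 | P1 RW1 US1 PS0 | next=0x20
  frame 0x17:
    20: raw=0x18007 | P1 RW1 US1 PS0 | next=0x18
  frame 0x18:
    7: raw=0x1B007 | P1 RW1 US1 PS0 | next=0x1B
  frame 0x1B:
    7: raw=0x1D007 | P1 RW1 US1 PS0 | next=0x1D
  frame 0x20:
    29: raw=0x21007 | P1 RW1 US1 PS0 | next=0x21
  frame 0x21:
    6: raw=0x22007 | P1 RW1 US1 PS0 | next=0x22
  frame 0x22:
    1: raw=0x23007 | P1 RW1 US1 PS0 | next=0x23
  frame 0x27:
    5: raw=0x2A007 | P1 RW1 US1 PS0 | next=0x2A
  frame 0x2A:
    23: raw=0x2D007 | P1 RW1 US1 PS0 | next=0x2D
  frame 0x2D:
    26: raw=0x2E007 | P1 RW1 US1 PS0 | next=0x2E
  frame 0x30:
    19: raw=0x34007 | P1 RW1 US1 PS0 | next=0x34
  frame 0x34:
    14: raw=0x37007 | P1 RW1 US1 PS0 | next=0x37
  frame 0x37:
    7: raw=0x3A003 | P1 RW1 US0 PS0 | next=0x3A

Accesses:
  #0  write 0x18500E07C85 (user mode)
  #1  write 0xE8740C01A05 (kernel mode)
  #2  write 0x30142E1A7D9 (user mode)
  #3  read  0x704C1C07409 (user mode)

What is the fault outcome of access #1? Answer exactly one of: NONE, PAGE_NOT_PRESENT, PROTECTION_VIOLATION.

Per-access translation:
#0 VA=0x18500E07C85 (w,user):
  lvl0: tbl 0x15, slot 3 ⇒ 0x17007 (P1/RW1/US1/PS0)
  lvl1: tbl 0x17, slot 20 ⇒ 0x18007 (P1/RW1/US1/PS0)
  lvl2: tbl 0x18, slot 7 ⇒ 0x1B007 (P1/RW1/US1/PS0)
  lvl3: tbl 0x1B, slot 7 ⇒ 0x1D007 (P1/RW1/US1/PS0)
  → PA=0x1DC85  (4 entries read)
#1 VA=0xE8740C01A05 (w,kernel):
  lvl0: tbl 0x15, slot 29 ⇒ 0x20007 (P1/RW1/US1/PS0)
  lvl1: tbl 0x20, slot 29 ⇒ 0x21007 (P1/RW1/US1/PS0)
  lvl2: tbl 0x21, slot 6 ⇒ 0x22007 (P1/RW1/US1/PS0)
  lvl3: tbl 0x22, slot 1 ⇒ 0x23007 (P1/RW1/US1/PS0)
  → PA=0x23A05  (4 entries read)
#2 VA=0x30142E1A7D9 (w,user):
  lvl0: tbl 0x15, slot 6 ⇒ 0x27007 (P1/RW1/US1/PS0)
  lvl1: tbl 0x27, slot 5 ⇒ 0x2A007 (P1/RW1/US1/PS0)
  lvl2: tbl 0x2A, slot 23 ⇒ 0x2D007 (P1/RW1/US1/PS0)
  lvl3: tbl 0x2D, slot 26 ⇒ 0x2E007 (P1/RW1/US1/PS0)
  → PA=0x2E7D9  (4 entries read)
#3 VA=0x704C1C07409 (r,user):
  lvl0: tbl 0x15, slot 14 ⇒ 0x30007 (P1/RW1/US1/PS0)
  lvl1: tbl 0x30, slot 19 ⇒ 0x34007 (P1/RW1/US1/PS0)
  lvl2: tbl 0x34, slot 14 ⇒ 0x37007 (P1/RW1/US1/PS0)
  lvl3: tbl 0x37, slot 7 ⇒ 0x3A003 (P1/RW1/US0/PS0)
  → PROTECTION_VIOLATION  (4 entries read)

Access #1 fault: NONE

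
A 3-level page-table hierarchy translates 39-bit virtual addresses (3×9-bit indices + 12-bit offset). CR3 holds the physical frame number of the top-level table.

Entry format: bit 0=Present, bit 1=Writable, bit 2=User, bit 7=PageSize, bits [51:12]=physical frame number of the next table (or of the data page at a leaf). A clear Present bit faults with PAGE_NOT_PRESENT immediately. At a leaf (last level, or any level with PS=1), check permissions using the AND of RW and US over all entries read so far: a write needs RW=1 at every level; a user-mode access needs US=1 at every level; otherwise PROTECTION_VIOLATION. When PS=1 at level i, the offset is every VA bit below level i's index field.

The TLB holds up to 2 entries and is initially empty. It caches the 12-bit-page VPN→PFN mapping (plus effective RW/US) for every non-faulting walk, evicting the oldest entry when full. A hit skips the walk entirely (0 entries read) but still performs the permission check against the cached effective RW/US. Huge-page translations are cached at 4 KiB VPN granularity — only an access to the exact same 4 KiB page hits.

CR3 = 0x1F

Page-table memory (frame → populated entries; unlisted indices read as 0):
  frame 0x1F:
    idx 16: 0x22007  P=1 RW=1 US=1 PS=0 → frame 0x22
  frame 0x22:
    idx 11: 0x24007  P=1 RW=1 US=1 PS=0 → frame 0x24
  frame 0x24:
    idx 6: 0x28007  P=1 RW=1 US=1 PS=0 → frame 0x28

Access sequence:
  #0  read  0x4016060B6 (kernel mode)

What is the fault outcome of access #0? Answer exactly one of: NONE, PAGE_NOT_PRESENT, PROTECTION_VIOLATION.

Walk each access:
#0 VA=0x4016060B6 (r,kernel):
  [0] read 0x1F idx=16: raw=0x22007 flags P=1 W=1 U=1 S=0
  [1] read 0x22 idx=11: raw=0x24007 flags P=1 W=1 U=1 S=0
  [2] read 0x24 idx=6: raw=0x28007 flags P=1 W=1 U=1 S=0
  ✓ 0x280B6  — 3 lookups

Access #0 fault: NONE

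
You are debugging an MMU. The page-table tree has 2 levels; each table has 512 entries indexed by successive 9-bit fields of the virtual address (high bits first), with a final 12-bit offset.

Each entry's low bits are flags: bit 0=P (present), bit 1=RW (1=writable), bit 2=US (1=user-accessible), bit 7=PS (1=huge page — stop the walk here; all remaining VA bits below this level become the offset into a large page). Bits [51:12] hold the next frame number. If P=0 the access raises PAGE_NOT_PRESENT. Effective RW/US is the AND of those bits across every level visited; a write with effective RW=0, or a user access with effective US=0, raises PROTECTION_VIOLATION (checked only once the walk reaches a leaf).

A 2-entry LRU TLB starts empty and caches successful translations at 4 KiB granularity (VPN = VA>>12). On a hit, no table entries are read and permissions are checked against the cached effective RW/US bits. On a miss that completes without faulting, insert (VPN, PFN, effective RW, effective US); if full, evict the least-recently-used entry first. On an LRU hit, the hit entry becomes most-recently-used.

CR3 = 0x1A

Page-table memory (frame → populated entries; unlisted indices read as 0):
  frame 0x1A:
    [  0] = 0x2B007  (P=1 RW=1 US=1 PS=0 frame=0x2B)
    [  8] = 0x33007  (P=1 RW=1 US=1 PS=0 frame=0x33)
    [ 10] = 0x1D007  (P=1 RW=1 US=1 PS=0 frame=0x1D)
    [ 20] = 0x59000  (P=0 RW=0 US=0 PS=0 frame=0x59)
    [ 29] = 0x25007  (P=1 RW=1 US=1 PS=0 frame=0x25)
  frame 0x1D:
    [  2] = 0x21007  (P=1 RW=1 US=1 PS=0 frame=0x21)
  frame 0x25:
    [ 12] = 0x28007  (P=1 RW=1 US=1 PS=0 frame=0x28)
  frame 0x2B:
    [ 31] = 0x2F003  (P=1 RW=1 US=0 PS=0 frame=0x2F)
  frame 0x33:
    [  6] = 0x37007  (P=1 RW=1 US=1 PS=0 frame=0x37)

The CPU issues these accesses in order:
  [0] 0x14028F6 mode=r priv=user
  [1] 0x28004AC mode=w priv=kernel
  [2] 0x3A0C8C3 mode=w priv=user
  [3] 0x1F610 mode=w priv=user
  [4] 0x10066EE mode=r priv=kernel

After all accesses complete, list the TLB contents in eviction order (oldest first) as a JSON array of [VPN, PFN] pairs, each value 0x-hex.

Trace:
#0 VA=0x14028F6 (r,user):
  lvl0: tbl 0x1A, slot 10 ⇒ 0x1D007 (P1/RW1/US1/PS0)
  lvl1: tbl 0x1D, slot 2 ⇒ 0x21007 (P1/RW1/US1/PS0)
  → PA=0x218F6  (2 entries read)
#1 VA=0x28004AC (w,kernel):
  lvl0: tbl 0x1A, slot 20 ⇒ 0x59000 (P0/RW0/US0/PS0)
  ⇒ fault: PAGE_NOT_PRESENT  — 1 lookups
#2 VA=0x3A0C8C3 (w,user):
  lvl0: tbl 0x1A, slot 29 ⇒ 0x25007 (P1/RW1/US1/PS0)
  lvl1: tbl 0x25, slot 12 ⇒ 0x28007 (P1/RW1/US1/PS0)
  → PA=0x288C3  (2 entries read)
#3 VA=0x1F610 (w,user):
  lvl0: tbl 0x1A, slot 0 ⇒ 0x2B007 (P1/RW1/US1/PS0)
  lvl1: tbl 0x2B, slot 31 ⇒ 0x2F003 (P1/RW1/US0/PS0)
  ⇒ fault: PROTECTION_VIOLATION  — 2 lookups
#4 VA=0x10066EE (r,kernel):
  lvl0: tbl 0x1A, slot 8 ⇒ 0x33007 (P1/RW1/US1/PS0)
  lvl1: tbl 0x33, slot 6 ⇒ 0x37007 (P1/RW1/US1/PS0)
  → PA=0x376EE  (2 entries read)

TLB: [["0x3A0C", "0x28"], ["0x1006", "0x37"]]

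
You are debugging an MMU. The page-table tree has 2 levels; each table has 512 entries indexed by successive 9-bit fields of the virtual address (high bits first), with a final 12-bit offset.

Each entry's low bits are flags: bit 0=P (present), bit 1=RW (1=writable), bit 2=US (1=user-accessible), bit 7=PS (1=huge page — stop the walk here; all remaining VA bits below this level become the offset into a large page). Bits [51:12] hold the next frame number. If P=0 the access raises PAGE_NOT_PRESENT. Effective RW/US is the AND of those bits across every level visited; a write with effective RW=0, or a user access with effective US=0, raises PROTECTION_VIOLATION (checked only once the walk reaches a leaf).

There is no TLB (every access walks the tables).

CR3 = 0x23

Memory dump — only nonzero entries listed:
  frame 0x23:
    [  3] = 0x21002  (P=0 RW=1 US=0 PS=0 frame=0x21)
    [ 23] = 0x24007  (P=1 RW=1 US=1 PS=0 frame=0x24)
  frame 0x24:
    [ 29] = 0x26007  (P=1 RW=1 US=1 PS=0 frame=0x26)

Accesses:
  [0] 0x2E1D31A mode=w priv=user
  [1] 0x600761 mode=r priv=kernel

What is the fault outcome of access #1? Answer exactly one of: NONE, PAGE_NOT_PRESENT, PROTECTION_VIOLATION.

Walk each access:
#0 VA=0x2E1D31A (w,user):
  L0: frame=0x23 idx=23 entry=0x24007 [P=1 RW=1 US=1 PS=0]
  L1: frame=0x24 idx=29 entry=0x26007 [P=1 RW=1 US=1 PS=0]
  ✓ 0x2631A  — 2 lookups
#1 VA=0x600761 (r,kernel):
  L0: frame=0x23 idx=3 entry=0x21002 [P=0 RW=1 US=0 PS=0]
  ⇒ fault: PAGE_NOT_PRESENT  — 1 lookups

Access #1 fault: PAGE_NOT_PRESENT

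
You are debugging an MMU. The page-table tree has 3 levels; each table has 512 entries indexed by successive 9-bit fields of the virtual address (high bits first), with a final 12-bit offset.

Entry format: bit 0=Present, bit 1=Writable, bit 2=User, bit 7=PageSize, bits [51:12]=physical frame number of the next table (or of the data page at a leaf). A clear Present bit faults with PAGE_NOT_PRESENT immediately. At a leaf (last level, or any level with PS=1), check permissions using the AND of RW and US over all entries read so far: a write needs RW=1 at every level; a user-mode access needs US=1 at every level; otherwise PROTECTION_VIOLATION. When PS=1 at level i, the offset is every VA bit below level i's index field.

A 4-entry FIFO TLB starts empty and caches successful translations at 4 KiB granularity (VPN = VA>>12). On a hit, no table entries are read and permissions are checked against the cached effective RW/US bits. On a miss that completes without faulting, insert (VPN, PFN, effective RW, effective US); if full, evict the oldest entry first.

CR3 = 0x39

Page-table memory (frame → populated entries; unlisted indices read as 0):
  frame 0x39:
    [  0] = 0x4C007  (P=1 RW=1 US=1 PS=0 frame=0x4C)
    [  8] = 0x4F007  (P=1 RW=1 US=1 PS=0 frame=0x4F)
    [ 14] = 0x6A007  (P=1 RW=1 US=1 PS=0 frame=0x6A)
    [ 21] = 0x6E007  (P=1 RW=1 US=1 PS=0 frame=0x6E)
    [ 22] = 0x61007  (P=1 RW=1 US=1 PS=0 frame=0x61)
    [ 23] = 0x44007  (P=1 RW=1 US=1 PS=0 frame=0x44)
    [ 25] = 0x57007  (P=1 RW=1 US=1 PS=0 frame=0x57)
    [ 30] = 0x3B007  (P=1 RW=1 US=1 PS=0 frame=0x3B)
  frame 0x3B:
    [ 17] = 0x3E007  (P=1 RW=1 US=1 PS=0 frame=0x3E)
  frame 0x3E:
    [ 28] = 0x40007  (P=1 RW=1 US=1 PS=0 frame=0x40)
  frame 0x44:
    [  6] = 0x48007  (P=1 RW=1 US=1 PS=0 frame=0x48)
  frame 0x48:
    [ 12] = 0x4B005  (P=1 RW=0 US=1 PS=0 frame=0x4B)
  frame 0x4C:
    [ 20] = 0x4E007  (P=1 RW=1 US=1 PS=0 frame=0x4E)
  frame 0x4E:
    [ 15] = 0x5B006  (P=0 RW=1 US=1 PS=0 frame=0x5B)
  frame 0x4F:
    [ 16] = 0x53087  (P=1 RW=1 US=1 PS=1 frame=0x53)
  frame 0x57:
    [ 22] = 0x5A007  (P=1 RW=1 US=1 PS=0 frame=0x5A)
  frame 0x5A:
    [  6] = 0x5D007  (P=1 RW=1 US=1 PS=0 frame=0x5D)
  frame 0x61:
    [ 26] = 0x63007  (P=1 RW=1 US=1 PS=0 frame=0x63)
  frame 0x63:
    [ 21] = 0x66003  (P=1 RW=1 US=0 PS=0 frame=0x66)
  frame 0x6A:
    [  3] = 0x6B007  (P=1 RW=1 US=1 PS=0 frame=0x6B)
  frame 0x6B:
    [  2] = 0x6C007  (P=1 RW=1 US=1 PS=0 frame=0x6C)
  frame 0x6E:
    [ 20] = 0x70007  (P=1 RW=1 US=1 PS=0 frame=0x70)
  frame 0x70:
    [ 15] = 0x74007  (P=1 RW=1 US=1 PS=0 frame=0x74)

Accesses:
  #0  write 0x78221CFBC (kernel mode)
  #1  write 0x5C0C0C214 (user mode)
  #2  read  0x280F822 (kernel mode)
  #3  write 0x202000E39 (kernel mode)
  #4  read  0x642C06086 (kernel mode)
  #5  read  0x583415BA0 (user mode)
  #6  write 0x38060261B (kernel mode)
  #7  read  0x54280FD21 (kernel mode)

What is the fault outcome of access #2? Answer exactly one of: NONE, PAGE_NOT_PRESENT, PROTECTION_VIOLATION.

Trace:
#0 VA=0x78221CFBC (w,kernel):
  [0] read 0x39 idx=30: raw=0x3B007 flags P=1 W=1 U=1 S=0
  [1] read 0x3B idx=17: raw=0x3E007 flags P=1 W=1 U=1 S=0
  [2] read 0x3E idx=28: raw=0x40007 flags P=1 W=1 U=1 S=0
  ✓ 0x40FBC  — 3 lookups
#1 VA=0x5C0C0C214 (w,user):
  [0] read 0x39 idx=23: raw=0x44007 flags P=1 W=1 U=1 S=0
  [1] read 0x44 idx=6: raw=0x48007 flags P=1 W=1 U=1 S=0
  [2] read 0x48 idx=12: raw=0x4B005 flags P=1 W=0 U=1 S=0
  → PROTECTION_VIOLATION  (3 entries read)
#2 VA=0x280F822 (r,kernel):
  [0] read 0x39 idx=0: raw=0x4C007 flags P=1 W=1 U=1 S=0
  [1] read 0x4C idx=20: raw=0x4E007 flags P=1 W=1 U=1 S=0
  [2] read 0x4E idx=15: raw=0x5B006 flags P=0 W=1 U=1 S=0
  → PAGE_NOT_PRESENT  (3 entries read)
#3 VA=0x202000E39 (w,kernel):
  [0] read 0x39 idx=8: raw=0x4F007 flags P=1 W=1 U=1 S=0
  [1] read 0x4F idx=16: raw=0x53087 flags P=1 W=1 U=1 S=1
  ✓ 0x53E39 (huge @L1)  — 2 lookups
#4 VA=0x642C06086 (r,kernel):
  [0] read 0x39 idx=25: raw=0x57007 flags P=1 W=1 U=1 S=0
  [1] read 0x57 idx=22: raw=0x5A007 flags P=1 W=1 U=1 S=0
  [2] read 0x5A idx=6: raw=0x5D007 flags P=1 W=1 U=1 S=0
  ✓ 0x5D086  — 3 lookups
#5 VA=0x583415BA0 (r,user):
  [0] read 0x39 idx=22: raw=0x61007 flags P=1 W=1 U=1 S=0
  [1] read 0x61 idx=26: raw=0x63007 flags P=1 W=1 U=1 S=0
  [2] read 0x63 idx=21: raw=0x66003 flags P=1 W=1 U=0 S=0
  → PROTECTION_VIOLATION  (3 entries read)
#6 VA=0x38060261B (w,kernel):
  [0] read 0x39 idx=14: raw=0x6A007 flags P=1 W=1 U=1 S=0
  [1] read 0x6A idx=3: raw=0x6B007 flags P=1 W=1 U=1 S=0
  [2] read 0x6B idx=2: raw=0x6C007 flags P=1 W=1 U=1 S=0
  ✓ 0x6C61B  — 3 lookups
#7 VA=0x54280FD21 (r,kernel):
  [0] read 0x39 idx=21: raw=0x6E007 flags P=1 W=1 U=1 S=0
  [1] read 0x6E idx=20: raw=0x70007 flags P=1 W=1 U=1 S=0
  [2] read 0x70 idx=15: raw=0x74007 flags P=1 W=1 U=1 S=0
  ✓ 0x74D21  — 3 lookups

Access #2 fault: PAGE_NOT_PRESENT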